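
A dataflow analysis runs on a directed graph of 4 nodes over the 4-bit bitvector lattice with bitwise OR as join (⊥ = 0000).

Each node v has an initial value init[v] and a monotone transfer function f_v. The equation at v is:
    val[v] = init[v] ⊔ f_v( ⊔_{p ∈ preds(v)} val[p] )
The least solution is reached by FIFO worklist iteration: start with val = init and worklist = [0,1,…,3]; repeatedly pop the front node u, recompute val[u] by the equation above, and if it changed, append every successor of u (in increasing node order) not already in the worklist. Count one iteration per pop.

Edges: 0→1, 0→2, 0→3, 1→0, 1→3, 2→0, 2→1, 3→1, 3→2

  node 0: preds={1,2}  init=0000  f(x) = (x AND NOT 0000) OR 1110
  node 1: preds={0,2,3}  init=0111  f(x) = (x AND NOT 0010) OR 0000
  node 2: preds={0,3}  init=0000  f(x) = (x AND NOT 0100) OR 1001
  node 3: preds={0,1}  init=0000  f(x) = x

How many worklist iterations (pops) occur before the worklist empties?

7

Iteration log — 7 steps:
  step 1. node 0  ⊔preds=0111  new=1111  old=0000  +wl: 
  step 2. node 1  ⊔preds=1111  new=1111  old=0111  +wl: 0
  step 3. node 2  ⊔preds=1111  new=1011  old=0000  +wl: 1
  step 4. node 3  ⊔preds=1111  new=1111  old=0000  +wl: 2
  step 5. node 0  ⊔preds=1111  new=1111  stable
  step 6. node 1  ⊔preds=1111  new=1111  stable
  step 7. node 2  ⊔preds=1111  new=1011  stable

Least fixpoint reached:
  node 0: 1111
  node 1: 1111
  node 2: 1011
  node 3: 1111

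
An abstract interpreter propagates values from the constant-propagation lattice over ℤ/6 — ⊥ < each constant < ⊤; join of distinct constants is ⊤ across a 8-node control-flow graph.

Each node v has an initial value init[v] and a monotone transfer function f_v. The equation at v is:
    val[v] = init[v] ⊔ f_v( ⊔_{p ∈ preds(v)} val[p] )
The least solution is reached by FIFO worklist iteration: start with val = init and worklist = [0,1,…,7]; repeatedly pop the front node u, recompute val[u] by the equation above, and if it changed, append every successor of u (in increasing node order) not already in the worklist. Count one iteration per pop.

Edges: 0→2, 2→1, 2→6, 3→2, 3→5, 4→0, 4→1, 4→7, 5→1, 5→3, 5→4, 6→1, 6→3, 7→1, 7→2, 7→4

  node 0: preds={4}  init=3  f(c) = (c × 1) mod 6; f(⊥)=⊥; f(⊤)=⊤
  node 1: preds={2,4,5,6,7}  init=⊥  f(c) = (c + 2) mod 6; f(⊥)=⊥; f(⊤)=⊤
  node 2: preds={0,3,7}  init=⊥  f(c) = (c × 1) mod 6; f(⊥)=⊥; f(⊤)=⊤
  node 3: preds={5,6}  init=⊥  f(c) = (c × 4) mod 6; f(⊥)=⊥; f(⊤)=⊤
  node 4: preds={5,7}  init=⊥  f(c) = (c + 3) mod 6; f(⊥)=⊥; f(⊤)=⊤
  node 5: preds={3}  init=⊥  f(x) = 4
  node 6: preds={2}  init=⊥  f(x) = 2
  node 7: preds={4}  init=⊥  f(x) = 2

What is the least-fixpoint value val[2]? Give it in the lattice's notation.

⊤

Worklist (18 pops):
  #1 pop 0: in=⊥ → 3 (no change)
  #2 pop 1: in=⊥ → ⊥ (no change)
  #3 pop 2: in=3 → 3 (was ⊥); enqueue [1]
  #4 pop 3: in=⊥ → ⊥ (no change)
  #5 pop 4: in=⊥ → ⊥ (no change)
  #6 pop 5: in=⊥ → 4 (was ⊥); enqueue [3,4]
  #7 pop 6: in=3 → 2 (was ⊥); enqueue []
  #8 pop 7: in=⊥ → 2 (was ⊥); enqueue [2]
  #9 pop 1: in=⊤ → ⊤ (was ⊥); enqueue []
  #10 pop 3: in=⊤ → ⊤ (was ⊥); enqueue [5]
  #11 pop 4: in=⊤ → ⊤ (was ⊥); enqueue [0,1,7]
  #12 pop 2: in=⊤ → ⊤ (was 3); enqueue [6]
  #13 pop 5: in=⊤ → 4 (no change)
  #14 pop 0: in=⊤ → ⊤ (was 3); enqueue [2]
  #15 pop 1: in=⊤ → ⊤ (no change)
  #16 pop 7: in=⊤ → 2 (no change)
  #17 pop 6: in=⊤ → 2 (no change)
  #18 pop 2: in=⊤ → ⊤ (no change)

Fixpoint:
  val[0] = ⊤
  val[1] = ⊤
  val[2] = ⊤
  val[3] = ⊤
  val[4] = ⊤
  val[5] = 4
  val[6] = 2
  val[7] = 2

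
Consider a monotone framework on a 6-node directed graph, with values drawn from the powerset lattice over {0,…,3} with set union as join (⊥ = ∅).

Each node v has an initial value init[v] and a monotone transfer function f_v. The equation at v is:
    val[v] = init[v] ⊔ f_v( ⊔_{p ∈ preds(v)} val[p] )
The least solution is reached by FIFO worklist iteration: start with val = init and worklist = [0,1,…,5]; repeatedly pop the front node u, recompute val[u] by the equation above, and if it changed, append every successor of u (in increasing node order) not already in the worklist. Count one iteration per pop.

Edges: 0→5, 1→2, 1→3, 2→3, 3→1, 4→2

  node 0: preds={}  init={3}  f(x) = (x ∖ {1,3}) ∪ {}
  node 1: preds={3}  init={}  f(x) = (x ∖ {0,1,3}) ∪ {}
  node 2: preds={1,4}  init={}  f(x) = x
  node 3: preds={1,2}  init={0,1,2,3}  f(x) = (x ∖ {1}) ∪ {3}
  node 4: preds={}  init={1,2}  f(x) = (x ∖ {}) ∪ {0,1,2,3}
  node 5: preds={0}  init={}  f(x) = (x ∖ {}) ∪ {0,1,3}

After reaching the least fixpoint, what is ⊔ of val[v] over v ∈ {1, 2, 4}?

{0,1,2,3}

Worklist (8 pops):
  #1 pop 0: in={} → {3} (no change)
  #2 pop 1: in={0,1,2,3} → {2} (was {}); enqueue []
  #3 pop 2: in={1,2} → {1,2} (was {}); enqueue []
  #4 pop 3: in={1,2} → {0,1,2,3} (no change)
  #5 pop 4: in={} → {0,1,2,3} (was {1,2}); enqueue [2]
  #6 pop 5: in={3} → {0,1,3} (was {}); enqueue []
  #7 pop 2: in={0,1,2,3} → {0,1,2,3} (was {1,2}); enqueue [3]
  #8 pop 3: in={0,1,2,3} → {0,1,2,3} (no change)

Fixpoint:
  val[0] = {3}
  val[1] = {2}
  val[2] = {0,1,2,3}
  val[3] = {0,1,2,3}
  val[4] = {0,1,2,3}
  val[5] = {0,1,3}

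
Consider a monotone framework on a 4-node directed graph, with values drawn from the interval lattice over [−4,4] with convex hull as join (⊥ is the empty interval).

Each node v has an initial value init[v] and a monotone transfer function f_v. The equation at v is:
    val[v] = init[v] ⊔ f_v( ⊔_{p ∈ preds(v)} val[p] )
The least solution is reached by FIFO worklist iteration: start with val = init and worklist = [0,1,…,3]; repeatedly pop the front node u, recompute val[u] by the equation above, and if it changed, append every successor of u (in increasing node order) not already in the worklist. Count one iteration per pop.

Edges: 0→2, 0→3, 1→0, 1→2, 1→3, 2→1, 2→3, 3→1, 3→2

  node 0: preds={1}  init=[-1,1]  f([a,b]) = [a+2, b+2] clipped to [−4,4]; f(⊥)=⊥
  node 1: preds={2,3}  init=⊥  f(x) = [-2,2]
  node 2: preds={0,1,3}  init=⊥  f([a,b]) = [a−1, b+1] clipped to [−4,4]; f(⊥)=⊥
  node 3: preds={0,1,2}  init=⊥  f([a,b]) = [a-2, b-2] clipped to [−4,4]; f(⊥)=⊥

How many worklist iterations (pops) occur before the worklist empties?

Trace (10 dequeues):
  [1] u=0 | in ⊥ | out [-1,1] | ==
  [2] u=1 | in ⊥ | out [-2,2] | prev ⊥ | push {0}
  [3] u=2 | in [-2,2] | out [-3,3] | prev ⊥ | push {1}
  [4] u=3 | in [-3,3] | out [-4,1] | prev ⊥ | push {2}
  [5] u=0 | in [-2,2] | out [-1,4] | prev [-1,1] | push {3}
  [6] u=1 | in [-4,3] | out [-2,2] | ==
  [7] u=2 | in [-4,4] | out [-4,4] | prev [-3,3] | push {1}
  [8] u=3 | in [-4,4] | out [-4,2] | prev [-4,1] | push {2}
  [9] u=1 | in [-4,4] | out [-2,2] | ==
  [10] u=2 | in [-4,4] | out [-4,4] | ==

Converged values:
  [0] [-1,4]
  [1] [-2,2]
  [2] [-4,4]
  [3] [-4,2]

10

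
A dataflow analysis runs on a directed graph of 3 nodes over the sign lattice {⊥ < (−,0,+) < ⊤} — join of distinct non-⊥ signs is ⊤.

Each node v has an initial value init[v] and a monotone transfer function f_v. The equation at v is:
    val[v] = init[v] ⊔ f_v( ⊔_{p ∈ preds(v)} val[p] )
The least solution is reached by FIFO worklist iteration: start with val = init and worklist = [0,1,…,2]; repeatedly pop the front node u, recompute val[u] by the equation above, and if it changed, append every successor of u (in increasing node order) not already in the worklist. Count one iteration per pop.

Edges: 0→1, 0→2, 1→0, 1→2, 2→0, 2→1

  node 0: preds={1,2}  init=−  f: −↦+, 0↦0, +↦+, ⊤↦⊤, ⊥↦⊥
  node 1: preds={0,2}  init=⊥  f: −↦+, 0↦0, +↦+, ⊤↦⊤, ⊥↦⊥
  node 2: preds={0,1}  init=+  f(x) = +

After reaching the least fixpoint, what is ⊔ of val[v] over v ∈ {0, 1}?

⊤

Trace (4 dequeues):
  [1] u=0 | in + | out ⊤ | prev − | push {}
  [2] u=1 | in ⊤ | out ⊤ | prev ⊥ | push {0}
  [3] u=2 | in ⊤ | out + | ==
  [4] u=0 | in ⊤ | out ⊤ | ==

Converged values:
  [0] ⊤
  [1] ⊤
  [2] +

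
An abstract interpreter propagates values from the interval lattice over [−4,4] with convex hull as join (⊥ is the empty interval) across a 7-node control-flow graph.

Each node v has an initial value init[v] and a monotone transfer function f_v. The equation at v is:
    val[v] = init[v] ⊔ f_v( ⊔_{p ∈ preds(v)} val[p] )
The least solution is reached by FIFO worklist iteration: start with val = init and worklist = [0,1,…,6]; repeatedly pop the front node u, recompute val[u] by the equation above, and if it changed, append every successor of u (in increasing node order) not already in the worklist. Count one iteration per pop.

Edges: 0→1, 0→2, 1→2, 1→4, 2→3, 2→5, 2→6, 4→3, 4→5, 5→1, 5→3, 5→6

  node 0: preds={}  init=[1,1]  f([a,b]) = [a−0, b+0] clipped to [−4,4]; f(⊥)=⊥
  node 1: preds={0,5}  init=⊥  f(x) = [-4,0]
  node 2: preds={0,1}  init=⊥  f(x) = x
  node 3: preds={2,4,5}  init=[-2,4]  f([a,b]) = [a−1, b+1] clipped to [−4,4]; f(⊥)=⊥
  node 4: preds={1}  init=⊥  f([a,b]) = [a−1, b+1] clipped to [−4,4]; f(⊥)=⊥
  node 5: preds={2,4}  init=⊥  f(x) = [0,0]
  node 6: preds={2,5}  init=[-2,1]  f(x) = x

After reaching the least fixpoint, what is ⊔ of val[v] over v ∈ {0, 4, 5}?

Trace (9 dequeues):
  [1] u=0 | in ⊥ | out [1,1] | ==
  [2] u=1 | in [1,1] | out [-4,0] | prev ⊥ | push {}
  [3] u=2 | in [-4,1] | out [-4,1] | prev ⊥ | push {}
  [4] u=3 | in [-4,1] | out [-4,4] | prev [-2,4] | push {}
  [5] u=4 | in [-4,0] | out [-4,1] | prev ⊥ | push {3}
  [6] u=5 | in [-4,1] | out [0,0] | prev ⊥ | push {1}
  [7] u=6 | in [-4,1] | out [-4,1] | prev [-2,1] | push {}
  [8] u=3 | in [-4,1] | out [-4,4] | ==
  [9] u=1 | in [0,1] | out [-4,0] | ==

Converged values:
  [0] [1,1]
  [1] [-4,0]
  [2] [-4,1]
  [3] [-4,4]
  [4] [-4,1]
  [5] [0,0]
  [6] [-4,1]

[-4,1]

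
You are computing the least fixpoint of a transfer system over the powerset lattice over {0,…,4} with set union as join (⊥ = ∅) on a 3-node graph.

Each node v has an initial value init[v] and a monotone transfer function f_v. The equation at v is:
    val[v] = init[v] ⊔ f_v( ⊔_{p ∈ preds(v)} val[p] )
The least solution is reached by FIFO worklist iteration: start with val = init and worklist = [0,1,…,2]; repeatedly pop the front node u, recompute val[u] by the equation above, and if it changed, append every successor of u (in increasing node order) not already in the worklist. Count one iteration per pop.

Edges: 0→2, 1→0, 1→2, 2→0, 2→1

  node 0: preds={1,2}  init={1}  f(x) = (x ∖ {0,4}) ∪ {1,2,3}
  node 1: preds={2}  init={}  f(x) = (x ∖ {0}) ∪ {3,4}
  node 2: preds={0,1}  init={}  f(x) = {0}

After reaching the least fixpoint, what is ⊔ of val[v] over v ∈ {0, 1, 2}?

{0,1,2,3,4}

Trace (5 dequeues):
  [1] u=0 | in {} | out {1,2,3} | prev {1} | push {}
  [2] u=1 | in {} | out {3,4} | prev {} | push {0}
  [3] u=2 | in {1,2,3,4} | out {0} | prev {} | push {1}
  [4] u=0 | in {0,3,4} | out {1,2,3} | ==
  [5] u=1 | in {0} | out {3,4} | ==

Converged values:
  [0] {1,2,3}
  [1] {3,4}
  [2] {0}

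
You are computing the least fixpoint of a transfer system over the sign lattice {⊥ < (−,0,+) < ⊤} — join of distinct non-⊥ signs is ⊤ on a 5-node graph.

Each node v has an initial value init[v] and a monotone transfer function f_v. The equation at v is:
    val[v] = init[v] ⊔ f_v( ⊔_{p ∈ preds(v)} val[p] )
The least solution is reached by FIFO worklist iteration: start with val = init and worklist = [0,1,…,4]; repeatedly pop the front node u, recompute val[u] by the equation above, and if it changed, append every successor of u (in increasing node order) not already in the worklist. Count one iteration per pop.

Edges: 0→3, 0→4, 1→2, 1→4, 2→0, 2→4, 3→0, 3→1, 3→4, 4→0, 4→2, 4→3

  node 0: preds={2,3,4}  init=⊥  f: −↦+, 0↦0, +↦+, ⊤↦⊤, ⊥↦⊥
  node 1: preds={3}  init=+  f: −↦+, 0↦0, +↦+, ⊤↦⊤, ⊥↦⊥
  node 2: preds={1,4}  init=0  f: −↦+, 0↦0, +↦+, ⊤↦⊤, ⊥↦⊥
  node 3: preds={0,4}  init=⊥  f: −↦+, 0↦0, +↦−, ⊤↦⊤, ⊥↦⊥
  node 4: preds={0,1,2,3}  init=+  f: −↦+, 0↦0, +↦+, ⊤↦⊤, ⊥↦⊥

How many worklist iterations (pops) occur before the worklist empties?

10

Trace (10 dequeues):
  [1] u=0 | in ⊤ | out ⊤ | prev ⊥ | push {}
  [2] u=1 | in ⊥ | out + | ==
  [3] u=2 | in + | out ⊤ | prev 0 | push {0}
  [4] u=3 | in ⊤ | out ⊤ | prev ⊥ | push {1}
  [5] u=4 | in ⊤ | out ⊤ | prev + | push {2,3}
  [6] u=0 | in ⊤ | out ⊤ | ==
  [7] u=1 | in ⊤ | out ⊤ | prev + | push {4}
  [8] u=2 | in ⊤ | out ⊤ | ==
  [9] u=3 | in ⊤ | out ⊤ | ==
  [10] u=4 | in ⊤ | out ⊤ | ==

Converged values:
  [0] ⊤
  [1] ⊤
  [2] ⊤
  [3] ⊤
  [4] ⊤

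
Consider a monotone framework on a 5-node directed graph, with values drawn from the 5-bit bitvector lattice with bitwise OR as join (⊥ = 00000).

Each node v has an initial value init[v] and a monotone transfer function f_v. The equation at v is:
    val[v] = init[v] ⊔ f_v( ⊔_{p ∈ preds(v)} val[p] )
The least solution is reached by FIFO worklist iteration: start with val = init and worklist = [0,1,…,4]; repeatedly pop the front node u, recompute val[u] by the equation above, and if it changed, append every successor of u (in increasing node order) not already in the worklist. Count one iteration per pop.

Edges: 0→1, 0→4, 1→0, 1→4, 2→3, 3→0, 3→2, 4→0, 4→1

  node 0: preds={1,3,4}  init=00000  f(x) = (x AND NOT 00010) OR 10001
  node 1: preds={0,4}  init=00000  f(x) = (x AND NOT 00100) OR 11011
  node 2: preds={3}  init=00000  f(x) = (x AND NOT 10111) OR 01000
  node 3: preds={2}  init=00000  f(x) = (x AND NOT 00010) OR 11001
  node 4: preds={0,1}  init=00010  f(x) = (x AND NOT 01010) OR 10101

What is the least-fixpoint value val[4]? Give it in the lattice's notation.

Worklist (9 pops):
  #1 pop 0: in=00010 → 10001 (was 00000); enqueue []
  #2 pop 1: in=10011 → 11011 (was 00000); enqueue [0]
  #3 pop 2: in=00000 → 01000 (was 00000); enqueue []
  #4 pop 3: in=01000 → 11001 (was 00000); enqueue [2]
  #5 pop 4: in=11011 → 10111 (was 00010); enqueue [1]
  #6 pop 0: in=11111 → 11101 (was 10001); enqueue [4]
  #7 pop 2: in=11001 → 01000 (no change)
  #8 pop 1: in=11111 → 11011 (no change)
  #9 pop 4: in=11111 → 10111 (no change)

Fixpoint:
  val[0] = 11101
  val[1] = 11011
  val[2] = 01000
  val[3] = 11001
  val[4] = 10111

10111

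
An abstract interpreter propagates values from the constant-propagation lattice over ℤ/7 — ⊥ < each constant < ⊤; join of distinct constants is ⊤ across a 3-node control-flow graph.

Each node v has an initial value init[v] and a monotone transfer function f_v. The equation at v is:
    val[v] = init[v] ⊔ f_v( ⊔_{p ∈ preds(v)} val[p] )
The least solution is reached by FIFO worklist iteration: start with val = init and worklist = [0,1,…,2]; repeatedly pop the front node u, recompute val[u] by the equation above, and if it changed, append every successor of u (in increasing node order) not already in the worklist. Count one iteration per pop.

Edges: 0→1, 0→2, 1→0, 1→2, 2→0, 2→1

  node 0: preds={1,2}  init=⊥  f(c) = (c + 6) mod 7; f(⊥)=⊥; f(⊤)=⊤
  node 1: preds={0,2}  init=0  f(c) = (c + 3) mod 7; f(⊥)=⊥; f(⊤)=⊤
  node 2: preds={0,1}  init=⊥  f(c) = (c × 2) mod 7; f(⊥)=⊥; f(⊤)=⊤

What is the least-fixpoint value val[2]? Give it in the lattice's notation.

Iteration log — 6 steps:
  step 1. node 0  ⊔preds=0  new=6  old=⊥  +wl: 
  step 2. node 1  ⊔preds=6  new=⊤  old=0  +wl: 0
  step 3. node 2  ⊔preds=⊤  new=⊤  old=⊥  +wl: 1
  step 4. node 0  ⊔preds=⊤  new=⊤  old=6  +wl: 2
  step 5. node 1  ⊔preds=⊤  new=⊤  stable
  step 6. node 2  ⊔preds=⊤  new=⊤  stable

Least fixpoint reached:
  node 0: ⊤
  node 1: ⊤
  node 2: ⊤

⊤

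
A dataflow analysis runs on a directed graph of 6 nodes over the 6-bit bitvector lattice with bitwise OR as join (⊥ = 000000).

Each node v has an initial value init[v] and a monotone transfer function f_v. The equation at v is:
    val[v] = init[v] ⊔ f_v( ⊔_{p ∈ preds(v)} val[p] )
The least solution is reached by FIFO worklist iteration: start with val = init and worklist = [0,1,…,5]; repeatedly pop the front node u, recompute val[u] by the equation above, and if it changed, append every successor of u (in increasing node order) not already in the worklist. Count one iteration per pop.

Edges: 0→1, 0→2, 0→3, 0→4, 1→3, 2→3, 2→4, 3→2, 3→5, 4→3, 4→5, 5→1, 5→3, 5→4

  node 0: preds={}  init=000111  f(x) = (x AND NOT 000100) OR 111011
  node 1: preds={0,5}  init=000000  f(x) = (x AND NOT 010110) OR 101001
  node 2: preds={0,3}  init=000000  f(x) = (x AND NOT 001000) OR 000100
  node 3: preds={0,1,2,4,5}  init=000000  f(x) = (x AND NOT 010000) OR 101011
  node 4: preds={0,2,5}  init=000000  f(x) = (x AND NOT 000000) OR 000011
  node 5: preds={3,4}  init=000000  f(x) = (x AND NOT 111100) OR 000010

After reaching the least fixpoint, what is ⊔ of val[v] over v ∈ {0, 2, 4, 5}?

111111

Worklist (10 pops):
  #1 pop 0: in=000000 → 111111 (was 000111); enqueue []
  #2 pop 1: in=111111 → 101001 (was 000000); enqueue []
  #3 pop 2: in=111111 → 110111 (was 000000); enqueue []
  #4 pop 3: in=111111 → 101111 (was 000000); enqueue [2]
  #5 pop 4: in=111111 → 111111 (was 000000); enqueue [3]
  #6 pop 5: in=111111 → 000011 (was 000000); enqueue [1,4]
  #7 pop 2: in=111111 → 110111 (no change)
  #8 pop 3: in=111111 → 101111 (no change)
  #9 pop 1: in=111111 → 101001 (no change)
  #10 pop 4: in=111111 → 111111 (no change)

Fixpoint:
  val[0] = 111111
  val[1] = 101001
  val[2] = 110111
  val[3] = 101111
  val[4] = 111111
  val[5] = 000011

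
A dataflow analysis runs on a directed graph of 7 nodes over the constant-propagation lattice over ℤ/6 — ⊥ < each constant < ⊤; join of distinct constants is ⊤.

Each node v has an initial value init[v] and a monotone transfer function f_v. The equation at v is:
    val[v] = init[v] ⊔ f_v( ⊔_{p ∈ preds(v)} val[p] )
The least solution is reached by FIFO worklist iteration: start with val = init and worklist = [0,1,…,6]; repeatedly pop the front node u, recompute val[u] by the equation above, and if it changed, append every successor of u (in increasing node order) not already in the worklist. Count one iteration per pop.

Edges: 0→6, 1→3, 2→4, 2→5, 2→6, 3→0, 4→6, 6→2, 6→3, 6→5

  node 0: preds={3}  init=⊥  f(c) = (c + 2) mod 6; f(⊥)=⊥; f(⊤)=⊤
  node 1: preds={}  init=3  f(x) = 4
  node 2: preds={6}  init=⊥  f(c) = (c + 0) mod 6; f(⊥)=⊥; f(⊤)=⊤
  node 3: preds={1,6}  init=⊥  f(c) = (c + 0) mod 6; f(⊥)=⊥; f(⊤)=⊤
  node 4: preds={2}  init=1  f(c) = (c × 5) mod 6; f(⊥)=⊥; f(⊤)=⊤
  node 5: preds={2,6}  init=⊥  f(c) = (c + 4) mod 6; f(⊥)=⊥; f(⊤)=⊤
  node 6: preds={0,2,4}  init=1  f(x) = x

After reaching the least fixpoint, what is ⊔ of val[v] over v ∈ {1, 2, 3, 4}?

⊤

Worklist (13 pops):
  #1 pop 0: in=⊥ → ⊥ (no change)
  #2 pop 1: in=⊥ → ⊤ (was 3); enqueue []
  #3 pop 2: in=1 → 1 (was ⊥); enqueue []
  #4 pop 3: in=⊤ → ⊤ (was ⊥); enqueue [0]
  #5 pop 4: in=1 → ⊤ (was 1); enqueue []
  #6 pop 5: in=1 → 5 (was ⊥); enqueue []
  #7 pop 6: in=⊤ → ⊤ (was 1); enqueue [2,3,5]
  #8 pop 0: in=⊤ → ⊤ (was ⊥); enqueue [6]
  #9 pop 2: in=⊤ → ⊤ (was 1); enqueue [4]
  #10 pop 3: in=⊤ → ⊤ (no change)
  #11 pop 5: in=⊤ → ⊤ (was 5); enqueue []
  #12 pop 6: in=⊤ → ⊤ (no change)
  #13 pop 4: in=⊤ → ⊤ (no change)

Fixpoint:
  val[0] = ⊤
  val[1] = ⊤
  val[2] = ⊤
  val[3] = ⊤
  val[4] = ⊤
  val[5] = ⊤
  val[6] = ⊤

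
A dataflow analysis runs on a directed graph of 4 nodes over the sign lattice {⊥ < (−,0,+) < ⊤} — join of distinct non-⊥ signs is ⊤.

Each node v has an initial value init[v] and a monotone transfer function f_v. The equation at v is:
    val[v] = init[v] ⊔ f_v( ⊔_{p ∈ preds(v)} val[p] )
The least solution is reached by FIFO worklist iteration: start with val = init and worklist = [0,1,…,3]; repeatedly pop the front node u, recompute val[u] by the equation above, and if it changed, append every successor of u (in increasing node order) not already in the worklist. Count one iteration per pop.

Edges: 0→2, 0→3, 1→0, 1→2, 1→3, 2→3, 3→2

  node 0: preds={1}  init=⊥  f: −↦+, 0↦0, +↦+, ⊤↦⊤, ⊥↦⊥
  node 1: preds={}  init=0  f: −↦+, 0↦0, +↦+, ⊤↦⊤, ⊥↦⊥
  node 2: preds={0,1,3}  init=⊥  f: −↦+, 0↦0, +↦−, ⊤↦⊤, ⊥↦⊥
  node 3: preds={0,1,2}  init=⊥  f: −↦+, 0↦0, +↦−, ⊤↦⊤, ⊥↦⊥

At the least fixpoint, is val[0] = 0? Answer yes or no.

yes

Trace (5 dequeues):
  [1] u=0 | in 0 | out 0 | prev ⊥ | push {}
  [2] u=1 | in ⊥ | out 0 | ==
  [3] u=2 | in 0 | out 0 | prev ⊥ | push {}
  [4] u=3 | in 0 | out 0 | prev ⊥ | push {2}
  [5] u=2 | in 0 | out 0 | ==

Converged values:
  [0] 0
  [1] 0
  [2] 0
  [3] 0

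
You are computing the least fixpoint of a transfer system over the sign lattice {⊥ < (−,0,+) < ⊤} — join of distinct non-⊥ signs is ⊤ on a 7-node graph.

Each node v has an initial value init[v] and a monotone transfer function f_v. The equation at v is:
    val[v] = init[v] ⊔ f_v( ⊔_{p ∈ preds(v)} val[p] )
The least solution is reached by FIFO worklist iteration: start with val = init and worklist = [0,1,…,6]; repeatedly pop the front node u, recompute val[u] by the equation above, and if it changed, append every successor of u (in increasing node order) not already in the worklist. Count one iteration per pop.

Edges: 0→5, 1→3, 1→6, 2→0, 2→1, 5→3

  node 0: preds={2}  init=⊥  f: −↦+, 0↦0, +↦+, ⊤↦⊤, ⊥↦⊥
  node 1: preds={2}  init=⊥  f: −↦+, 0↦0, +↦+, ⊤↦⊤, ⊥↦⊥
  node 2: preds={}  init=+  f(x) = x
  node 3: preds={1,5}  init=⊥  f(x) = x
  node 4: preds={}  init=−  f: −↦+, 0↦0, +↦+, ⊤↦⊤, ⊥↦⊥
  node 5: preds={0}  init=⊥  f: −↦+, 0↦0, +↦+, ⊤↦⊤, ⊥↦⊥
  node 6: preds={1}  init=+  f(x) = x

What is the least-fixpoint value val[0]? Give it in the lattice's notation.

+

Worklist (8 pops):
  #1 pop 0: in=+ → + (was ⊥); enqueue []
  #2 pop 1: in=+ → + (was ⊥); enqueue []
  #3 pop 2: in=⊥ → + (no change)
  #4 pop 3: in=+ → + (was ⊥); enqueue []
  #5 pop 4: in=⊥ → − (no change)
  #6 pop 5: in=+ → + (was ⊥); enqueue [3]
  #7 pop 6: in=+ → + (no change)
  #8 pop 3: in=+ → + (no change)

Fixpoint:
  val[0] = +
  val[1] = +
  val[2] = +
  val[3] = +
  val[4] = −
  val[5] = +
  val[6] = +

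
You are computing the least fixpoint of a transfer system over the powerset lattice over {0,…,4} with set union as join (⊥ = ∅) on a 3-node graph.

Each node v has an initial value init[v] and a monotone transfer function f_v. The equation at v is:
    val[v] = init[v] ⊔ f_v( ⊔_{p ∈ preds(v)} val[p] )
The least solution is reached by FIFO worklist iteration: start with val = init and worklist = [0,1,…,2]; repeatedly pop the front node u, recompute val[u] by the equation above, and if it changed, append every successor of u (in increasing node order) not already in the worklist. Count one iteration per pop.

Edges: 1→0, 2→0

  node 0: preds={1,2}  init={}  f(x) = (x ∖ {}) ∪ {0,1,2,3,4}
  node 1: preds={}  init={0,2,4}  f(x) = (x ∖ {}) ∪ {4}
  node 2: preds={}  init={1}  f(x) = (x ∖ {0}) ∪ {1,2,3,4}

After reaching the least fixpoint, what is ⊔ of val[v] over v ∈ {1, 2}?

{0,1,2,3,4}

Iteration log — 4 steps:
  step 1. node 0  ⊔preds={0,1,2,4}  new={0,1,2,3,4}  old={}  +wl: 
  step 2. node 1  ⊔preds={}  new={0,2,4}  stable
  step 3. node 2  ⊔preds={}  new={1,2,3,4}  old={1}  +wl: 0
  step 4. node 0  ⊔preds={0,1,2,3,4}  new={0,1,2,3,4}  stable

Least fixpoint reached:
  node 0: {0,1,2,3,4}
  node 1: {0,2,4}
  node 2: {1,2,3,4}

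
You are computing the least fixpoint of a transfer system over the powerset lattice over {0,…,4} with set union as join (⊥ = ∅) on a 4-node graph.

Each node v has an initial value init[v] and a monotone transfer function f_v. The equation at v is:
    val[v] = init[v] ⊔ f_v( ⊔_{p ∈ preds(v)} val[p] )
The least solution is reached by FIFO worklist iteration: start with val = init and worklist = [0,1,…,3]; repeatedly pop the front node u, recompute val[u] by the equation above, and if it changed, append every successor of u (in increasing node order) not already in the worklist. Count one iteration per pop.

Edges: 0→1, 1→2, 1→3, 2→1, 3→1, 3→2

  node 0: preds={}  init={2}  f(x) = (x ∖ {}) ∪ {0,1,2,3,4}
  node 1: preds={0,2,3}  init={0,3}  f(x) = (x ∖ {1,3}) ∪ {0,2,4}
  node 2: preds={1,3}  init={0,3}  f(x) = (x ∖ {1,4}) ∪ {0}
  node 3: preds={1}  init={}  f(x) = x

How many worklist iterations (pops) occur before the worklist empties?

6

Iteration log — 6 steps:
  step 1. node 0  ⊔preds={}  new={0,1,2,3,4}  old={2}  +wl: 
  step 2. node 1  ⊔preds={0,1,2,3,4}  new={0,2,3,4}  old={0,3}  +wl: 
  step 3. node 2  ⊔preds={0,2,3,4}  new={0,2,3}  old={0,3}  +wl: 1
  step 4. node 3  ⊔preds={0,2,3,4}  new={0,2,3,4}  old={}  +wl: 2
  step 5. node 1  ⊔preds={0,1,2,3,4}  new={0,2,3,4}  stable
  step 6. node 2  ⊔preds={0,2,3,4}  new={0,2,3}  stable

Least fixpoint reached:
  node 0: {0,1,2,3,4}
  node 1: {0,2,3,4}
  node 2: {0,2,3}
  node 3: {0,2,3,4}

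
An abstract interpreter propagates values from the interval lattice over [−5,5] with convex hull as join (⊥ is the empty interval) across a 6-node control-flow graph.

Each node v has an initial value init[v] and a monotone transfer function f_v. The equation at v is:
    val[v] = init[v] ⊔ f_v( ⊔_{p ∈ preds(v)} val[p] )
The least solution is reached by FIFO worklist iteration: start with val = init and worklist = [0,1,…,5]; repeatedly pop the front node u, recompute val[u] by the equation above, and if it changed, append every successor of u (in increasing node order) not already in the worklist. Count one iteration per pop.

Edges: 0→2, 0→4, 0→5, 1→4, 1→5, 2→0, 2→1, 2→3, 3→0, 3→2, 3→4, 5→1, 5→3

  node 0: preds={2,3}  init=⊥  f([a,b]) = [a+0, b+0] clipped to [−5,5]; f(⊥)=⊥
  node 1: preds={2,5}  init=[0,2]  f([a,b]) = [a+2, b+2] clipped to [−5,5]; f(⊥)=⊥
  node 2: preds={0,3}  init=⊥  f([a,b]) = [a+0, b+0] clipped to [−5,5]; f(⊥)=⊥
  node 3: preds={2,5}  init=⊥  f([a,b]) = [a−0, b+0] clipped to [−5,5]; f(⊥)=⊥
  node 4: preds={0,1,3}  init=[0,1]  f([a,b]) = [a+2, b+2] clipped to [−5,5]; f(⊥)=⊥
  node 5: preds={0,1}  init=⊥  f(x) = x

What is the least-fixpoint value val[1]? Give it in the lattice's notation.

Iteration log — 29 steps:
  step 1. node 0  ⊔preds=⊥  new=⊥  stable
  step 2. node 1  ⊔preds=⊥  new=[0,2]  stable
  step 3. node 2  ⊔preds=⊥  new=⊥  stable
  step 4. node 3  ⊔preds=⊥  new=⊥  stable
  step 5. node 4  ⊔preds=[0,2]  new=[0,4]  old=[0,1]  +wl: 
  step 6. node 5  ⊔preds=[0,2]  new=[0,2]  old=⊥  +wl: 1,3
  step 7. node 1  ⊔preds=[0,2]  new=[0,4]  old=[0,2]  +wl: 4,5
  step 8. node 3  ⊔preds=[0,2]  new=[0,2]  old=⊥  +wl: 0,2
  step 9. node 4  ⊔preds=[0,4]  new=[0,5]  old=[0,4]  +wl: 
  step 10. node 5  ⊔preds=[0,4]  new=[0,4]  old=[0,2]  +wl: 1,3
  step 11. node 0  ⊔preds=[0,2]  new=[0,2]  old=⊥  +wl: 4,5
  step 12. node 2  ⊔preds=[0,2]  new=[0,2]  old=⊥  +wl: 0
  step 13. node 1  ⊔preds=[0,4]  new=[0,5]  old=[0,4]  +wl: 
  step 14. node 3  ⊔preds=[0,4]  new=[0,4]  old=[0,2]  +wl: 2
  step 15. node 4  ⊔preds=[0,5]  new=[0,5]  stable
  step 16. node 5  ⊔preds=[0,5]  new=[0,5]  old=[0,4]  +wl: 1,3
  step 17. node 0  ⊔preds=[0,4]  new=[0,4]  old=[0,2]  +wl: 4,5
  step 18. node 2  ⊔preds=[0,4]  new=[0,4]  old=[0,2]  +wl: 0
  step 19. node 1  ⊔preds=[0,5]  new=[0,5]  stable
  step 20. node 3  ⊔preds=[0,5]  new=[0,5]  old=[0,4]  +wl: 2
  step 21. node 4  ⊔preds=[0,5]  new=[0,5]  stable
  step 22. node 5  ⊔preds=[0,5]  new=[0,5]  stable
  step 23. node 0  ⊔preds=[0,5]  new=[0,5]  old=[0,4]  +wl: 4,5
  step 24. node 2  ⊔preds=[0,5]  new=[0,5]  old=[0,4]  +wl: 0,1,3
  step 25. node 4  ⊔preds=[0,5]  new=[0,5]  stable
  step 26. node 5  ⊔preds=[0,5]  new=[0,5]  stable
  step 27. node 0  ⊔preds=[0,5]  new=[0,5]  stable
  step 28. node 1  ⊔preds=[0,5]  new=[0,5]  stable
  step 29. node 3  ⊔preds=[0,5]  new=[0,5]  stable

Least fixpoint reached:
  node 0: [0,5]
  node 1: [0,5]
  node 2: [0,5]
  node 3: [0,5]
  node 4: [0,5]
  node 5: [0,5]

[0,5]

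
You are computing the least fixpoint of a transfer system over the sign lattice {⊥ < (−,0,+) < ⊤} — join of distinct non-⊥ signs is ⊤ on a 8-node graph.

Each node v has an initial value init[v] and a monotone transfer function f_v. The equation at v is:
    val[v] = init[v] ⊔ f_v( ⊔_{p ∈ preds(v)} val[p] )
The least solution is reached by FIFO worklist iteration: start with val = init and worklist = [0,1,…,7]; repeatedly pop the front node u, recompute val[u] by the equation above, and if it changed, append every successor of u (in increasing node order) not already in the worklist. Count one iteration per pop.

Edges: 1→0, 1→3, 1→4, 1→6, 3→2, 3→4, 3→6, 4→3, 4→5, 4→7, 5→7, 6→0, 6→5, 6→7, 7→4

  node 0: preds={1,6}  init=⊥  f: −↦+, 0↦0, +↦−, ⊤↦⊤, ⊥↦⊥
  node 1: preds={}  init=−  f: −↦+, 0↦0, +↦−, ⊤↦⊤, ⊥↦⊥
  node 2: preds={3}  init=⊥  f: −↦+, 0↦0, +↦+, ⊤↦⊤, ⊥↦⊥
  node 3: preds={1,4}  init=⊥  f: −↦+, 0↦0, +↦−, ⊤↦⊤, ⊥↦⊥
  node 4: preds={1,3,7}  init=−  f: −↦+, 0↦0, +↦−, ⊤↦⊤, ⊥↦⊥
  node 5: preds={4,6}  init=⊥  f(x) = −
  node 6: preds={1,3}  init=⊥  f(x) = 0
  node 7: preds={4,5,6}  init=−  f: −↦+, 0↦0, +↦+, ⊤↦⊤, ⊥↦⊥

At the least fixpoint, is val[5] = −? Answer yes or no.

Worklist (15 pops):
  #1 pop 0: in=− → + (was ⊥); enqueue []
  #2 pop 1: in=⊥ → − (no change)
  #3 pop 2: in=⊥ → ⊥ (no change)
  #4 pop 3: in=− → + (was ⊥); enqueue [2]
  #5 pop 4: in=⊤ → ⊤ (was −); enqueue [3]
  #6 pop 5: in=⊤ → − (was ⊥); enqueue []
  #7 pop 6: in=⊤ → 0 (was ⊥); enqueue [0,5]
  #8 pop 7: in=⊤ → ⊤ (was −); enqueue [4]
  #9 pop 2: in=+ → + (was ⊥); enqueue []
  #10 pop 3: in=⊤ → ⊤ (was +); enqueue [2,6]
  #11 pop 0: in=⊤ → ⊤ (was +); enqueue []
  #12 pop 5: in=⊤ → − (no change)
  #13 pop 4: in=⊤ → ⊤ (no change)
  #14 pop 2: in=⊤ → ⊤ (was +); enqueue []
  #15 pop 6: in=⊤ → 0 (no change)

Fixpoint:
  val[0] = ⊤
  val[1] = −
  val[2] = ⊤
  val[3] = ⊤
  val[4] = ⊤
  val[5] = −
  val[6] = 0
  val[7] = ⊤

yes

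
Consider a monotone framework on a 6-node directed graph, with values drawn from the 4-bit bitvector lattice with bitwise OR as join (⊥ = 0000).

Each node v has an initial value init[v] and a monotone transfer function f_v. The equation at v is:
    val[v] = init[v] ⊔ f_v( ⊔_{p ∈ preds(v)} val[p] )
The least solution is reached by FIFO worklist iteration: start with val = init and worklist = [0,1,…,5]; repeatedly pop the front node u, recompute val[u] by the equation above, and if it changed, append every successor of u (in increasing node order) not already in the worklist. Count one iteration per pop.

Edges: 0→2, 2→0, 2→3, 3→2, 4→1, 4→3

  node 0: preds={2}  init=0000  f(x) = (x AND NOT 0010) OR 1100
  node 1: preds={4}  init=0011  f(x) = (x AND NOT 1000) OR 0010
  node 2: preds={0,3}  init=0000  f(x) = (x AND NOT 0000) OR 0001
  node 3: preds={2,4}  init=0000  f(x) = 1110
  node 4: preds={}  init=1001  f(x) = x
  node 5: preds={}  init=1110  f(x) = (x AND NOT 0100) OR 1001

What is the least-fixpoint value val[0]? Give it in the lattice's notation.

1101

Trace (10 dequeues):
  [1] u=0 | in 0000 | out 1100 | prev 0000 | push {}
  [2] u=1 | in 1001 | out 0011 | ==
  [3] u=2 | in 1100 | out 1101 | prev 0000 | push {0}
  [4] u=3 | in 1101 | out 1110 | prev 0000 | push {2}
  [5] u=4 | in 0000 | out 1001 | ==
  [6] u=5 | in 0000 | out 1111 | prev 1110 | push {}
  [7] u=0 | in 1101 | out 1101 | prev 1100 | push {}
  [8] u=2 | in 1111 | out 1111 | prev 1101 | push {0,3}
  [9] u=0 | in 1111 | out 1101 | ==
  [10] u=3 | in 1111 | out 1110 | ==

Converged values:
  [0] 1101
  [1] 0011
  [2] 1111
  [3] 1110
  [4] 1001
  [5] 1111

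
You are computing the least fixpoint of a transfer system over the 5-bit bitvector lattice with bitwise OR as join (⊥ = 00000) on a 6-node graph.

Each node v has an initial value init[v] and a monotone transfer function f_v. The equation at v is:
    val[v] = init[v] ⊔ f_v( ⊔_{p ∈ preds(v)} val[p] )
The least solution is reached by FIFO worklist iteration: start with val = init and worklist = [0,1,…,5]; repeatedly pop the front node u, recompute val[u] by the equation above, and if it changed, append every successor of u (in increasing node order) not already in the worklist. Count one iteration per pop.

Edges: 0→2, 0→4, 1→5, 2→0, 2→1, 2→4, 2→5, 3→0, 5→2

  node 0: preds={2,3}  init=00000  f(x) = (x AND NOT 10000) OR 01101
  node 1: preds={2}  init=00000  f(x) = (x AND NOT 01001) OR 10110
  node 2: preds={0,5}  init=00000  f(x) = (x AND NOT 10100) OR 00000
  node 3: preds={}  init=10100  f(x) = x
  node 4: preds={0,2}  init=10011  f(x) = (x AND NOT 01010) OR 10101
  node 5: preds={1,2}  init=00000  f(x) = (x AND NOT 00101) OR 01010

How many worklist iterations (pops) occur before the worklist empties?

Iteration log — 14 steps:
  step 1. node 0  ⊔preds=10100  new=01101  old=00000  +wl: 
  step 2. node 1  ⊔preds=00000  new=10110  old=00000  +wl: 
  step 3. node 2  ⊔preds=01101  new=01001  old=00000  +wl: 0,1
  step 4. node 3  ⊔preds=00000  new=10100  stable
  step 5. node 4  ⊔preds=01101  new=10111  old=10011  +wl: 
  step 6. node 5  ⊔preds=11111  new=11010  old=00000  +wl: 2
  step 7. node 0  ⊔preds=11101  new=01101  stable
  step 8. node 1  ⊔preds=01001  new=10110  stable
  step 9. node 2  ⊔preds=11111  new=01011  old=01001  +wl: 0,1,4,5
  step 10. node 0  ⊔preds=11111  new=01111  old=01101  +wl: 2
  step 11. node 1  ⊔preds=01011  new=10110  stable
  step 12. node 4  ⊔preds=01111  new=10111  stable
  step 13. node 5  ⊔preds=11111  new=11010  stable
  step 14. node 2  ⊔preds=11111  new=01011  stable

Least fixpoint reached:
  node 0: 01111
  node 1: 10110
  node 2: 01011
  node 3: 10100
  node 4: 10111
  node 5: 11010

14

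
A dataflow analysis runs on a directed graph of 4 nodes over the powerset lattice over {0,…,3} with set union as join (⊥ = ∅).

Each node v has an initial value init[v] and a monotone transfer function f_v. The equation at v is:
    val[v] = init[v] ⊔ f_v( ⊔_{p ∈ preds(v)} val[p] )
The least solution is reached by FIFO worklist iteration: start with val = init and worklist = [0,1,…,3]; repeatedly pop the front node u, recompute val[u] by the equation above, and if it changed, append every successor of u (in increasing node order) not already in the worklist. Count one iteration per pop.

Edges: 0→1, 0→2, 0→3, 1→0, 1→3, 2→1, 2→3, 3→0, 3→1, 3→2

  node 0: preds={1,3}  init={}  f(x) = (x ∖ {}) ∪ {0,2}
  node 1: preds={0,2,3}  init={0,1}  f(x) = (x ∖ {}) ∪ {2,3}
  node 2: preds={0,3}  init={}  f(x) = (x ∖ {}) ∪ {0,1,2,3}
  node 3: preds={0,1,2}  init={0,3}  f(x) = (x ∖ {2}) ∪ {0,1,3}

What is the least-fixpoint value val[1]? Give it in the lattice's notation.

{0,1,2,3}

Worklist (7 pops):
  #1 pop 0: in={0,1,3} → {0,1,2,3} (was {}); enqueue []
  #2 pop 1: in={0,1,2,3} → {0,1,2,3} (was {0,1}); enqueue [0]
  #3 pop 2: in={0,1,2,3} → {0,1,2,3} (was {}); enqueue [1]
  #4 pop 3: in={0,1,2,3} → {0,1,3} (was {0,3}); enqueue [2]
  #5 pop 0: in={0,1,2,3} → {0,1,2,3} (no change)
  #6 pop 1: in={0,1,2,3} → {0,1,2,3} (no change)
  #7 pop 2: in={0,1,2,3} → {0,1,2,3} (no change)

Fixpoint:
  val[0] = {0,1,2,3}
  val[1] = {0,1,2,3}
  val[2] = {0,1,2,3}
  val[3] = {0,1,3}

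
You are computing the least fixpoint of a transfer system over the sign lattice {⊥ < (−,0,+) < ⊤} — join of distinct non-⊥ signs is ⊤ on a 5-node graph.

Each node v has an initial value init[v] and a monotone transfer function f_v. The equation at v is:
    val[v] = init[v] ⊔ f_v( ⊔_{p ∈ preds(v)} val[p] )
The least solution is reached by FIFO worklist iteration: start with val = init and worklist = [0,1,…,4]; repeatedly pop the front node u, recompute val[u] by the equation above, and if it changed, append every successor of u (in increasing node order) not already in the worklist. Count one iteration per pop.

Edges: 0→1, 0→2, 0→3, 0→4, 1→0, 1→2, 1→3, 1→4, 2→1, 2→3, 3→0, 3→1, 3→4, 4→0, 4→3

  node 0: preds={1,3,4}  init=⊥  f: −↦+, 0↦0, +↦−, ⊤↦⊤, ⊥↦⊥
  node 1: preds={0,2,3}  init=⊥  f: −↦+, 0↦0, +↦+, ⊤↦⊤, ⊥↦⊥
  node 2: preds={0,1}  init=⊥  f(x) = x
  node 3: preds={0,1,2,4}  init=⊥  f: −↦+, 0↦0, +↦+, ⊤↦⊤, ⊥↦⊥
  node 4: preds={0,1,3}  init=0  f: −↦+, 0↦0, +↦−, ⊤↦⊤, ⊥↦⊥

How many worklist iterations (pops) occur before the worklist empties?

Iteration log — 7 steps:
  step 1. node 0  ⊔preds=0  new=0  old=⊥  +wl: 
  step 2. node 1  ⊔preds=0  new=0  old=⊥  +wl: 0
  step 3. node 2  ⊔preds=0  new=0  old=⊥  +wl: 1
  step 4. node 3  ⊔preds=0  new=0  old=⊥  +wl: 
  step 5. node 4  ⊔preds=0  new=0  stable
  step 6. node 0  ⊔preds=0  new=0  stable
  step 7. node 1  ⊔preds=0  new=0  stable

Least fixpoint reached:
  node 0: 0
  node 1: 0
  node 2: 0
  node 3: 0
  node 4: 0

7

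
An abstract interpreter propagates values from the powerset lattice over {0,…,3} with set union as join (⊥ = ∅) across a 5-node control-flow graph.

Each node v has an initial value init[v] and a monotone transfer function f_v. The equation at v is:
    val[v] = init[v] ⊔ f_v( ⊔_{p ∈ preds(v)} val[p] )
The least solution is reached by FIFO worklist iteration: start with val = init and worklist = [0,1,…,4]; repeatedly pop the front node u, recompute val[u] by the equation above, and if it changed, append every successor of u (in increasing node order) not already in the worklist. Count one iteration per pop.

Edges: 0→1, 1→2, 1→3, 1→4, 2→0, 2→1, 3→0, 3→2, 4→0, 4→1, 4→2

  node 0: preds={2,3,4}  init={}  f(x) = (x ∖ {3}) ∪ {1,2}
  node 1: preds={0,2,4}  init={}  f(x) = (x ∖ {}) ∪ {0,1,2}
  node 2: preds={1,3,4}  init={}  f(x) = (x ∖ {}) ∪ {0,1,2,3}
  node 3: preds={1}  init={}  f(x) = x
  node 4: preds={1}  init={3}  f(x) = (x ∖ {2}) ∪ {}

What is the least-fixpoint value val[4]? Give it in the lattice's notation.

{0,1,3}

Iteration log — 8 steps:
  step 1. node 0  ⊔preds={3}  new={1,2}  old={}  +wl: 
  step 2. node 1  ⊔preds={1,2,3}  new={0,1,2,3}  old={}  +wl: 
  step 3. node 2  ⊔preds={0,1,2,3}  new={0,1,2,3}  old={}  +wl: 0,1
  step 4. node 3  ⊔preds={0,1,2,3}  new={0,1,2,3}  old={}  +wl: 2
  step 5. node 4  ⊔preds={0,1,2,3}  new={0,1,3}  old={3}  +wl: 
  step 6. node 0  ⊔preds={0,1,2,3}  new={0,1,2}  old={1,2}  +wl: 
  step 7. node 1  ⊔preds={0,1,2,3}  new={0,1,2,3}  stable
  step 8. node 2  ⊔preds={0,1,2,3}  new={0,1,2,3}  stable

Least fixpoint reached:
  node 0: {0,1,2}
  node 1: {0,1,2,3}
  node 2: {0,1,2,3}
  node 3: {0,1,2,3}
  node 4: {0,1,3}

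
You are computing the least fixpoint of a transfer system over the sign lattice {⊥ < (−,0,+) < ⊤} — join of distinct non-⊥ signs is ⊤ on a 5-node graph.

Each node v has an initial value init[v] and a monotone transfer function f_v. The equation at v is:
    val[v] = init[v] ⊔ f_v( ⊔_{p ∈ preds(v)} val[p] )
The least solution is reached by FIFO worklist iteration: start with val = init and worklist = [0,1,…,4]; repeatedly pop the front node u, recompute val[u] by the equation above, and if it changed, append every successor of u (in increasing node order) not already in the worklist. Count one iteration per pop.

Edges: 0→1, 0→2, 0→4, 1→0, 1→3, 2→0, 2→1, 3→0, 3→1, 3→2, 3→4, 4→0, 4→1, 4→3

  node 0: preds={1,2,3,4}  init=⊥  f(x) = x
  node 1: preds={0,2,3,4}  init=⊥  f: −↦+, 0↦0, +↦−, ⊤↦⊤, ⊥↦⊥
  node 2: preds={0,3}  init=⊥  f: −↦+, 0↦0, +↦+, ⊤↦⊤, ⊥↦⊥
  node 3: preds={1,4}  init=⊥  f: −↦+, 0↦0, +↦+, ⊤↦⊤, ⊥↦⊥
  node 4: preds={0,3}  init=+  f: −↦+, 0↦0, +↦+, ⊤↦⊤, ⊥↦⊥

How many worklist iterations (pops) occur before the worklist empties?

12

Trace (12 dequeues):
  [1] u=0 | in + | out + | prev ⊥ | push {}
  [2] u=1 | in + | out − | prev ⊥ | push {0}
  [3] u=2 | in + | out + | prev ⊥ | push {1}
  [4] u=3 | in ⊤ | out ⊤ | prev ⊥ | push {2}
  [5] u=4 | in ⊤ | out ⊤ | prev + | push {3}
  [6] u=0 | in ⊤ | out ⊤ | prev + | push {4}
  [7] u=1 | in ⊤ | out ⊤ | prev − | push {0}
  [8] u=2 | in ⊤ | out ⊤ | prev + | push {1}
  [9] u=3 | in ⊤ | out ⊤ | ==
  [10] u=4 | in ⊤ | out ⊤ | ==
  [11] u=0 | in ⊤ | out ⊤ | ==
  [12] u=1 | in ⊤ | out ⊤ | ==

Converged values:
  [0] ⊤
  [1] ⊤
  [2] ⊤
  [3] ⊤
  [4] ⊤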